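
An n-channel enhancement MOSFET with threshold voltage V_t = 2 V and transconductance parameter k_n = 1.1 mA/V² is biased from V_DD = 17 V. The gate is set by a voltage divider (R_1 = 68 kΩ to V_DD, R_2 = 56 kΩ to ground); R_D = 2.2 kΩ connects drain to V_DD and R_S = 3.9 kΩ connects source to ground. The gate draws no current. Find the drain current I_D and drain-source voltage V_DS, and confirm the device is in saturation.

V_G = V_DD·R_2/(R_1+R_2) = 17×56/124 = 7.68 V.
Assume saturation: I_D = (k_n/2)(V_GS − V_t)² with V_GS = V_G − I_D·R_S = 7.68 − 3.9·I_D.
Substituting gives 8.37·I_D² − 25.4·I_D + 17.7 = 0, with roots I_D = 1.09 or 1.94 mA.
The root I_D = 1.94 mA gives V_GS = 0.123 V ≤ V_t, so take I_D = 1.09 mA.
Then V_GS = 3.41 V and V_DS = V_DD − I_D(R_D+R_S) = 17 − 1.09×6.1 = 10.3 V.
Saturation requires V_DS ≥ V_GS − V_t = 1.41 V; 10.3 ≥ 1.41 ✓.

I_D ≈ 1.1 mA, V_DS ≈ 10 V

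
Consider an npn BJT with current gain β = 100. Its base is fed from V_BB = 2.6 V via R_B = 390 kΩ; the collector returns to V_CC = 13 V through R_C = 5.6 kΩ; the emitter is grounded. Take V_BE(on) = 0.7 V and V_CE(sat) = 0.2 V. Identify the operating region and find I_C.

active; I_C ≈ 0.49 mA

Assume active. Base-emitter loop: I_B = (V_BB − V_BE)/R_B = (2.6 − 0.7)/390 = 0.00487 mA.
I_C = β·I_B = 100×0.00487 = 0.487 mA.
V_CE = V_CC − I_C·R_C = 13 − 0.487×5.6 = 10.3 V > V_CE(sat), so the active-region assumption holds.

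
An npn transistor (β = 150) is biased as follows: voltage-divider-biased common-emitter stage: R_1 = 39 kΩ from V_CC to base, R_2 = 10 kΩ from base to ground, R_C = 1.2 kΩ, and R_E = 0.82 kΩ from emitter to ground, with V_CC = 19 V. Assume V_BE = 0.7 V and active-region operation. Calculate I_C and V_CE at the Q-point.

Thevenize the base divider: V_Th = V_CC·R_2/(R_1+R_2) = 19×10/49 = 3.88 V, R_Th = R_1‖R_2 = 7.96 kΩ.
Base-emitter loop: V_Th = I_B·R_Th + V_BE + (β+1)I_B·R_E, so I_B = (3.88 − 0.7) / (7.96 + 151×0.82) = 0.0241 mA.
I_C = β·I_B = 150×0.0241 = 3.62 mA, and I_E = (β+1)I_B = 3.64 mA.
V_CE = V_CC − I_C·R_C − I_E·R_E = 19 − 3.62×1.2 − 3.64×0.82 = 11.7 V.
V_CE = 11.7 V > 0.2 V confirms active-region operation.

I_C ≈ 3.6 mA, V_CE ≈ 12 V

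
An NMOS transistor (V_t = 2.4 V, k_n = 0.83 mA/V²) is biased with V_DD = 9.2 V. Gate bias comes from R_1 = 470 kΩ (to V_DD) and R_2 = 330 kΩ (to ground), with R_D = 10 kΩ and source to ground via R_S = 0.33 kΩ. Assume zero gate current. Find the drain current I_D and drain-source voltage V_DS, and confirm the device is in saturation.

V_G = V_DD·R_2/(R_1+R_2) = 9.2×330/800 = 3.79 V.
Assume saturation: I_D = (k_n/2)(V_GS − V_t)² with V_GS = V_G − I_D·R_S = 3.79 − 0.33·I_D.
Substituting gives 0.0452·I_D² − 1.38·I_D + 0.808 = 0, with roots I_D = 0.596 or 30 mA.
The root I_D = 30 mA gives V_GS = -6.1 V ≤ V_t, so take I_D = 0.596 mA.
Then V_GS = 3.6 V and V_DS = V_DD − I_D(R_D+R_S) = 9.2 − 0.596×10.3 = 3.04 V.
Saturation requires V_DS ≥ V_GS − V_t = 1.2 V; 3.04 ≥ 1.2 ✓.

I_D ≈ 0.6 mA, V_DS ≈ 3 V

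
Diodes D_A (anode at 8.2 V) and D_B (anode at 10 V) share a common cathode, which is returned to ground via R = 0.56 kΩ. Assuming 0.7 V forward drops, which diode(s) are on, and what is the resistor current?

Assume both conduct. Then node N would need to be at both 8.2−0.7 = 7.5 V and 10−0.7 = 9.3 V, which is impossible.
Assume only D_B conducts: V_N = 10 − 0.7 = 9.3 V, so I_R = 9.3/0.56 = 16.6 mA.
Check D_A: its anode-to-cathode voltage is 8.2 − 9.3 = -1.1 V < 0.7 V, so it is off. The assumption is consistent.

Only D_B conducts; I_R ≈ 17 mA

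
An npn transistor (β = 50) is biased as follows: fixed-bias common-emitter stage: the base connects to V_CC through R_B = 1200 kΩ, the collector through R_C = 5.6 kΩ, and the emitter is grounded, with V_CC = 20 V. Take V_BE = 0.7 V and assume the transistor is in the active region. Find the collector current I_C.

I_C ≈ 0.8 mA

Base loop: V_CC = I_B·R_B + V_BE, so I_B = (20 − 0.7)/1200 kΩ = 0.0161 mA.
In the active region I_C = β·I_B = 50 × 0.0161 = 0.804 mA.
Collector loop: V_CE = V_CC − I_C·R_C = 20 − 0.804×5.6 = 15.5 V.
Since V_CE = 15.5 V > V_CE(sat) ≈ 0.2 V, the transistor is in the active region as assumed.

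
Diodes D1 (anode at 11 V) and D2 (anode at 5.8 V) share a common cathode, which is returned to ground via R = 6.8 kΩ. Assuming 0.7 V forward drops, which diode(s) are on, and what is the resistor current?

Only D1 conducts; I_R ≈ 1.5 mA

Assume both conduct. Then node N would need to be at both 11−0.7 = 10.3 V and 5.8−0.7 = 5.1 V, which is impossible.
Assume only D1 conducts: V_N = 11 − 0.7 = 10.3 V, so I_R = 10.3/6.8 = 1.51 mA.
Check D2: its anode-to-cathode voltage is 5.8 − 10.3 = -4.5 V < 0.7 V, so it is off. The assumption is consistent.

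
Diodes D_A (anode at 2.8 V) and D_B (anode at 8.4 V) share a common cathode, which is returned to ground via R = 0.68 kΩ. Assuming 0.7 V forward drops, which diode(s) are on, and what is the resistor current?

Only D_B conducts; I_R ≈ 11 mA

Assume both conduct. Then node N would need to be at both 2.8−0.7 = 2.1 V and 8.4−0.7 = 7.7 V, which is impossible.
Assume only D_B conducts: V_N = 8.4 − 0.7 = 7.7 V, so I_R = 7.7/0.68 = 11.3 mA.
Check D_A: its anode-to-cathode voltage is 2.8 − 7.7 = -4.9 V < 0.7 V, so it is off. The assumption is consistent.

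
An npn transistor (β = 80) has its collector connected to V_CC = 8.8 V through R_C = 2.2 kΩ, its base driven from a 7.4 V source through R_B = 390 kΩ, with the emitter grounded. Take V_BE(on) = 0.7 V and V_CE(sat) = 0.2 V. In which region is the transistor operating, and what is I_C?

active; I_C ≈ 1.4 mA

Assume active. Base-emitter loop: I_B = (V_BB − V_BE)/R_B = (7.4 − 0.7)/390 = 0.0172 mA.
I_C = β·I_B = 80×0.0172 = 1.37 mA.
V_CE = V_CC − I_C·R_C = 8.8 − 1.37×2.2 = 5.78 V > V_CE(sat), so the active-region assumption holds.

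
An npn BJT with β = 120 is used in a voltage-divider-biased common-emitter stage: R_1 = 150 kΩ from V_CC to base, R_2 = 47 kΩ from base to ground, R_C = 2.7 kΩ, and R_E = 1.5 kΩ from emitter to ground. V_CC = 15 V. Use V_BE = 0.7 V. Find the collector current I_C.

I_C ≈ 1.6 mA

Thevenize the base divider: V_Th = V_CC·R_2/(R_1+R_2) = 15×47/197 = 3.58 V, R_Th = R_1‖R_2 = 35.8 kΩ.
Base-emitter loop: V_Th = I_B·R_Th + V_BE + (β+1)I_B·R_E, so I_B = (3.58 − 0.7) / (35.8 + 121×1.5) = 0.0132 mA.
I_C = β·I_B = 120×0.0132 = 1.59 mA, and I_E = (β+1)I_B = 1.6 mA.
V_CE = V_CC − I_C·R_C − I_E·R_E = 15 − 1.59×2.7 − 1.6×1.5 = 8.3 V.
V_CE = 8.3 V > 0.2 V confirms active-region operation.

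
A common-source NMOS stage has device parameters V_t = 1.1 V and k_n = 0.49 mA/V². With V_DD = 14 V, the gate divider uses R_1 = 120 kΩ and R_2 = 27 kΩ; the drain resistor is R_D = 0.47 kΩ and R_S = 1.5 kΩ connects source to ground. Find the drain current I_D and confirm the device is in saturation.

V_G = V_DD·R_2/(R_1+R_2) = 14×27/147 = 2.57 V.
Assume saturation: I_D = (k_n/2)(V_GS − V_t)² with V_GS = V_G − I_D·R_S = 2.57 − 1.5·I_D.
Substituting gives 0.551·I_D² − 2.08·I_D + 0.53 = 0, with roots I_D = 0.275 or 3.5 mA.
The root I_D = 3.5 mA gives V_GS = -2.68 V ≤ V_t, so take I_D = 0.275 mA.
Then V_GS = 2.16 V and V_DS = V_DD − I_D(R_D+R_S) = 14 − 0.275×1.97 = 13.5 V.
Saturation requires V_DS ≥ V_GS − V_t = 1.06 V; 13.5 ≥ 1.06 ✓.

I_D ≈ 0.27 mA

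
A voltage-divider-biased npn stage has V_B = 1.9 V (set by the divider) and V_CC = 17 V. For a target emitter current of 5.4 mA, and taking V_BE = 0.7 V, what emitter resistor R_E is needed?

V_E = V_B − V_BE = 1.9 − 0.7 = 1.2 V.
R_E = V_E / I_E = 1.2 / 5.4 = 0.222 kΩ.

R_E ≈ 0.22 kΩ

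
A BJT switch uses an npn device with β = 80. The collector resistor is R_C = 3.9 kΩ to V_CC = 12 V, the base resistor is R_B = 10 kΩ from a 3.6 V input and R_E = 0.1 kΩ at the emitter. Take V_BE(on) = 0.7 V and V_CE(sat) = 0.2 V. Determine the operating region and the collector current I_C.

Assume active: I_B = (3.6 − 0.7)/(10 + 81×0.1) = 0.16 mA, I_C = β·I_B = 12.8 mA.
Then V_CE = 12 − 12.8×3.9 − 13×0.1 = -39.3 V < 0.2 V — the active assumption fails.
Re-solve with V_CE = 0.2 V. KCL at the emitter: V_E/R_E = (V_BB−0.7−V_E)/R_B + (V_CC−0.2−V_E)/R_C, giving V_E = 0.32 V.
I_C = (V_CC − 0.2 − V_E)/R_C = (11.8 − 0.32)/3.9 = 2.94 mA.
Check: I_B = (2.9 − 0.32)/10 = 0.258 mA, and β·I_B = 20.6 mA > I_C, confirming saturation.

saturation; I_C ≈ 2.9 mA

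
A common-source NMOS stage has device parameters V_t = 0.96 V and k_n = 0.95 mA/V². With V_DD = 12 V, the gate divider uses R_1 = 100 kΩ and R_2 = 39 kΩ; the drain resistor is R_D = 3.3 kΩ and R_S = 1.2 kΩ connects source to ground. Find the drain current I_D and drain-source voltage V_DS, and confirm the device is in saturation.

V_G = V_DD·R_2/(R_1+R_2) = 12×39/139 = 3.37 V.
Assume saturation: I_D = (k_n/2)(V_GS − V_t)² with V_GS = V_G − I_D·R_S = 3.37 − 1.2·I_D.
Substituting gives 0.684·I_D² − 3.74·I_D + 2.75 = 0, with roots I_D = 0.875 or 4.6 mA.
The root I_D = 4.6 mA gives V_GS = -2.15 V ≤ V_t, so take I_D = 0.875 mA.
Then V_GS = 2.32 V and V_DS = V_DD − I_D(R_D+R_S) = 12 − 0.875×4.5 = 8.06 V.
Saturation requires V_DS ≥ V_GS − V_t = 1.36 V; 8.06 ≥ 1.36 ✓.

I_D ≈ 0.87 mA, V_DS ≈ 8.1 V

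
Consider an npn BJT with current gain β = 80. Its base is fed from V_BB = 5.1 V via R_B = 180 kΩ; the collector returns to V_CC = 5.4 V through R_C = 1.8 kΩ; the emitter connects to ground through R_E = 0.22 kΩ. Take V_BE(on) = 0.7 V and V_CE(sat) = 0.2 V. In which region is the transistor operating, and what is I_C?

active; I_C ≈ 1.8 mA

Assume active. Base-emitter loop: I_B = (V_BB − V_BE)/(R_B + (β+1)R_E) = (5.1 − 0.7)/(180 + 81×0.22) = 0.0222 mA.
I_C = β·I_B = 80×0.0222 = 1.78 mA.
V_CE = V_CC − I_C·R_C − I_E·R_E = 5.4 − 1.78×1.8 − 1.8×0.22 = 1.8 V > V_CE(sat), so the active-region assumption holds.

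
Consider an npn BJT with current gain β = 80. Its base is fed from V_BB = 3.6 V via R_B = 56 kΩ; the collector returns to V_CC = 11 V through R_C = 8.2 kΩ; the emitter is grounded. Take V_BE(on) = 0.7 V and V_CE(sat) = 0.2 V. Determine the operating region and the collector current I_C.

Assume active: I_B = (3.6 − 0.7)/56 = 0.0518 mA, giving I_C = β·I_B = 4.14 mA.
But then V_CE = 11 − 4.14×8.2 = -23 V < V_CE(sat) = 0.2 V — impossible in the active region.
So the transistor is saturated. With V_CE = 0.2 V, I_C = (V_CC − 0.2)/R_C = 10.8/8.2 = 1.32 mA.
Check: β·I_B = 4.14 mA > I_C = 1.32 mA, confirming saturation.

saturation; I_C ≈ 1.3 mA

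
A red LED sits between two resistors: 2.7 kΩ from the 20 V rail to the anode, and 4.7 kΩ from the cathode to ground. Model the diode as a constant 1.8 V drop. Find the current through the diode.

The two resistors are in series with the diode, so KVL gives 20 = I·2.7 + 1.8 + I·4.7.
I = (20 − 1.8) / (2.7 + 4.7) kΩ = 18.2 / 7.4 = 2.46 mA.

I ≈ 2.5 mA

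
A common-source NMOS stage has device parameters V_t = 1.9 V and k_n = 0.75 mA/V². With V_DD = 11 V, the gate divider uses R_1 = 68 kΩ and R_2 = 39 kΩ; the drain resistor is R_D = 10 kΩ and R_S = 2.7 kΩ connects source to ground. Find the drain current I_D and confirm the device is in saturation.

I_D ≈ 0.4 mA

V_G = V_DD·R_2/(R_1+R_2) = 11×39/107 = 4.01 V.
Assume saturation: I_D = (k_n/2)(V_GS − V_t)² with V_GS = V_G − I_D·R_S = 4.01 − 2.7·I_D.
Substituting gives 2.73·I_D² − 5.27·I_D + 1.67 = 0, with roots I_D = 0.399 or 1.53 mA.
The root I_D = 1.53 mA gives V_GS = -0.119 V ≤ V_t, so take I_D = 0.399 mA.
Then V_GS = 2.93 V and V_DS = V_DD − I_D(R_D+R_S) = 11 − 0.399×12.7 = 5.93 V.
Saturation requires V_DS ≥ V_GS − V_t = 1.03 V; 5.93 ≥ 1.03 ✓.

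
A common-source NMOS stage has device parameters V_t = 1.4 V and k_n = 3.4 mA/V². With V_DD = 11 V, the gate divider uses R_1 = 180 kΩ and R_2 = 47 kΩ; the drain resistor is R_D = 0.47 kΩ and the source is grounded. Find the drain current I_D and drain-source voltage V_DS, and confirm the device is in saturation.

V_G = V_DD·R_2/(R_1+R_2) = 11×47/227 = 2.28 V. With the source grounded, V_GS = V_G = 2.28 V.
Assume saturation: I_D = (k_n/2)(V_GS − V_t)² = (3.4/2)×(2.28 − 1.4)² = 1.7×0.878² = 1.31 mA.
V_DS = V_DD − I_D·R_D = 11 − 1.31×0.47 = 10.4 V.
Saturation requires V_DS ≥ V_GS − V_t = 0.878 V; 10.4 ≥ 0.878 ✓.

I_D ≈ 1.3 mA, V_DS ≈ 10 V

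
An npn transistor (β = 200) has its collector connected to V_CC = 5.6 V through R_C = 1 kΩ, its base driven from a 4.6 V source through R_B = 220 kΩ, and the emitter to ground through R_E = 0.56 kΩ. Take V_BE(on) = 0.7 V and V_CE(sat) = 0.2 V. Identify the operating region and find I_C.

Assume active. Base-emitter loop: I_B = (V_BB − V_BE)/(R_B + (β+1)R_E) = (4.6 − 0.7)/(220 + 201×0.56) = 0.0117 mA.
I_C = β·I_B = 200×0.0117 = 2.35 mA.
V_CE = V_CC − I_C·R_C − I_E·R_E = 5.6 − 2.35×1 − 2.36×0.56 = 1.93 V > V_CE(sat), so the active-region assumption holds.

active; I_C ≈ 2.3 mA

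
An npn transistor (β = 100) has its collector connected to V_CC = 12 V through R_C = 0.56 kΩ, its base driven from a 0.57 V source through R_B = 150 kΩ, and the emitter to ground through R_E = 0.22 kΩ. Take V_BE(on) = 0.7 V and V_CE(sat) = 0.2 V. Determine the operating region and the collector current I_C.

cutoff; I_C ≈ 0

V_BB = 0.57 V ≤ V_BE(on) = 0.7 V, so the base-emitter junction is not forward biased.
The transistor is in cutoff: I_B = I_C = 0.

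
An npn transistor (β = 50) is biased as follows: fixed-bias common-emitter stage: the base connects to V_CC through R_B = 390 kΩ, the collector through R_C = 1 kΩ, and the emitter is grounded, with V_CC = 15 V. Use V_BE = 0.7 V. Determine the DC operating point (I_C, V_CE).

Base loop: V_CC = I_B·R_B + V_BE, so I_B = (15 − 0.7)/390 kΩ = 0.0367 mA.
In the active region I_C = β·I_B = 50 × 0.0367 = 1.83 mA.
Collector loop: V_CE = V_CC − I_C·R_C = 15 − 1.83×1 = 13.2 V.
Since V_CE = 13.2 V > V_CE(sat) ≈ 0.2 V, the transistor is in the active region as assumed.

I_C ≈ 1.8 mA, V_CE ≈ 13 V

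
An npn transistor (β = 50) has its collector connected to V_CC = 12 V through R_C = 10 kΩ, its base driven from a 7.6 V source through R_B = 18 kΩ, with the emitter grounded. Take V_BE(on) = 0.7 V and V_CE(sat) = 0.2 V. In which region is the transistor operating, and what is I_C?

Assume active: I_B = (7.6 − 0.7)/18 = 0.383 mA, giving I_C = β·I_B = 19.2 mA.
But then V_CE = 12 − 19.2×10 = -180 V < V_CE(sat) = 0.2 V — impossible in the active region.
So the transistor is saturated. With V_CE = 0.2 V, I_C = (V_CC − 0.2)/R_C = 11.8/10 = 1.18 mA.
Check: β·I_B = 19.2 mA > I_C = 1.18 mA, confirming saturation.

saturation; I_C ≈ 1.2 mA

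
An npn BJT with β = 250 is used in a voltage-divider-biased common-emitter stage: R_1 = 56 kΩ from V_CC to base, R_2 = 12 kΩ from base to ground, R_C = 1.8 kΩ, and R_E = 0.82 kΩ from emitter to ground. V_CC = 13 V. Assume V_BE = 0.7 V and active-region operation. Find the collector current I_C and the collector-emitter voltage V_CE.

I_C ≈ 1.8 mA, V_CE ≈ 8.2 V

Thevenize the base divider: V_Th = V_CC·R_2/(R_1+R_2) = 13×12/68 = 2.29 V, R_Th = R_1‖R_2 = 9.88 kΩ.
Base-emitter loop: V_Th = I_B·R_Th + V_BE + (β+1)I_B·R_E, so I_B = (2.29 − 0.7) / (9.88 + 251×0.82) = 0.00739 mA.
I_C = β·I_B = 250×0.00739 = 1.85 mA, and I_E = (β+1)I_B = 1.85 mA.
V_CE = V_CC − I_C·R_C − I_E·R_E = 13 − 1.85×1.8 − 1.85×0.82 = 8.15 V.
V_CE = 8.15 V > 0.2 V confirms active-region operation.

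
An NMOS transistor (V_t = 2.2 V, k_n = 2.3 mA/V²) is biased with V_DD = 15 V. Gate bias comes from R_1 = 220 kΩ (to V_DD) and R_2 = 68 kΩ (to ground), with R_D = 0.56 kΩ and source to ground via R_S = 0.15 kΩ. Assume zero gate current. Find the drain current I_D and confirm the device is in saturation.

V_G = V_DD·R_2/(R_1+R_2) = 15×68/288 = 3.54 V.
Assume saturation: I_D = (k_n/2)(V_GS − V_t)² with V_GS = V_G − I_D·R_S = 3.54 − 0.15·I_D.
Substituting gives 0.0259·I_D² − 1.46·I_D + 2.07 = 0, with roots I_D = 1.45 or 55.1 mA.
The root I_D = 55.1 mA gives V_GS = -4.72 V ≤ V_t, so take I_D = 1.45 mA.
Then V_GS = 3.32 V and V_DS = V_DD − I_D(R_D+R_S) = 15 − 1.45×0.71 = 14 V.
Saturation requires V_DS ≥ V_GS − V_t = 1.12 V; 14 ≥ 1.12 ✓.

I_D ≈ 1.5 mA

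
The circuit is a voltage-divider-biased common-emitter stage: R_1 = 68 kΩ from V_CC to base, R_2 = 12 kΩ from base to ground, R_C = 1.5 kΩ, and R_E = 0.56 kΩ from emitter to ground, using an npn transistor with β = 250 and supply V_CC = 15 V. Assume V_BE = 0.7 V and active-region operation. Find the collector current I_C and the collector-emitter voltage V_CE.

I_C ≈ 2.6 mA, V_CE ≈ 9.7 V

Thevenize the base divider: V_Th = V_CC·R_2/(R_1+R_2) = 15×12/80 = 2.25 V, R_Th = R_1‖R_2 = 10.2 kΩ.
Base-emitter loop: V_Th = I_B·R_Th + V_BE + (β+1)I_B·R_E, so I_B = (2.25 − 0.7) / (10.2 + 251×0.56) = 0.0103 mA.
I_C = β·I_B = 250×0.0103 = 2.57 mA, and I_E = (β+1)I_B = 2.58 mA.
V_CE = V_CC − I_C·R_C − I_E·R_E = 15 − 2.57×1.5 − 2.58×0.56 = 9.7 V.
V_CE = 9.7 V > 0.2 V confirms active-region operation.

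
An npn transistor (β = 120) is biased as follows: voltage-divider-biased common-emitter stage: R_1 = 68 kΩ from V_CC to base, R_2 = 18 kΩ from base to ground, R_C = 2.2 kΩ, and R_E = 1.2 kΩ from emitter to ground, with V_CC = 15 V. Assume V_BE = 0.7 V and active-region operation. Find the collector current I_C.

Thevenize the base divider: V_Th = V_CC·R_2/(R_1+R_2) = 15×18/86 = 3.14 V, R_Th = R_1‖R_2 = 14.2 kΩ.
Base-emitter loop: V_Th = I_B·R_Th + V_BE + (β+1)I_B·R_E, so I_B = (3.14 − 0.7) / (14.2 + 121×1.2) = 0.0153 mA.
I_C = β·I_B = 120×0.0153 = 1.84 mA, and I_E = (β+1)I_B = 1.85 mA.
V_CE = V_CC − I_C·R_C − I_E·R_E = 15 − 1.84×2.2 − 1.85×1.2 = 8.74 V.
V_CE = 8.74 V > 0.2 V confirms active-region operation.

I_C ≈ 1.8 mA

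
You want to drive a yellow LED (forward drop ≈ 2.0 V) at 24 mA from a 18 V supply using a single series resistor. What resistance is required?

R ≈ 0.67 kΩ

The resistor drops V_S − V_D = 18 − 2.0 = 16 V at 24 mA.
R = 16 V / 24 mA = 0.667 kΩ.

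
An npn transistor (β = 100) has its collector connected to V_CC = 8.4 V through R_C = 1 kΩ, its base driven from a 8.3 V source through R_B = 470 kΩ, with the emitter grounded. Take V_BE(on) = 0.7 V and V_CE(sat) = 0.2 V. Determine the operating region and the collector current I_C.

active; I_C ≈ 1.6 mA

Assume active. Base-emitter loop: I_B = (V_BB − V_BE)/R_B = (8.3 − 0.7)/470 = 0.0162 mA.
I_C = β·I_B = 100×0.0162 = 1.62 mA.
V_CE = V_CC − I_C·R_C = 8.4 − 1.62×1 = 6.78 V > V_CE(sat), so the active-region assumption holds.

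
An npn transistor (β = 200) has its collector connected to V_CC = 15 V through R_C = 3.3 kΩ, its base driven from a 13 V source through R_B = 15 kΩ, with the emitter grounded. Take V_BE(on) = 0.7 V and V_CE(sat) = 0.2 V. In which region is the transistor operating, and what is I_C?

Assume active: I_B = (13 − 0.7)/15 = 0.82 mA, giving I_C = β·I_B = 164 mA.
But then V_CE = 15 − 164×3.3 = -526 V < V_CE(sat) = 0.2 V — impossible in the active region.
So the transistor is saturated. With V_CE = 0.2 V, I_C = (V_CC − 0.2)/R_C = 14.8/3.3 = 4.48 mA.
Check: β·I_B = 164 mA > I_C = 4.48 mA, confirming saturation.

saturation; I_C ≈ 4.5 mA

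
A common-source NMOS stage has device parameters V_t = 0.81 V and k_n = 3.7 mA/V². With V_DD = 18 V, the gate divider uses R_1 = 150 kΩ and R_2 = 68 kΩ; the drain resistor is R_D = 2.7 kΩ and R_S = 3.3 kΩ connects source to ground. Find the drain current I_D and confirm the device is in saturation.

V_G = V_DD·R_2/(R_1+R_2) = 18×68/218 = 5.61 V.
Assume saturation: I_D = (k_n/2)(V_GS − V_t)² with V_GS = V_G − I_D·R_S = 5.61 − 3.3·I_D.
Substituting gives 20.1·I_D² − 59.7·I_D + 42.7 = 0, with roots I_D = 1.21 or 1.75 mA.
The root I_D = 1.75 mA gives V_GS = -0.163 V ≤ V_t, so take I_D = 1.21 mA.
Then V_GS = 1.62 V and V_DS = V_DD − I_D(R_D+R_S) = 18 − 1.21×6 = 10.7 V.
Saturation requires V_DS ≥ V_GS − V_t = 0.809 V; 10.7 ≥ 0.809 ✓.

I_D ≈ 1.2 mA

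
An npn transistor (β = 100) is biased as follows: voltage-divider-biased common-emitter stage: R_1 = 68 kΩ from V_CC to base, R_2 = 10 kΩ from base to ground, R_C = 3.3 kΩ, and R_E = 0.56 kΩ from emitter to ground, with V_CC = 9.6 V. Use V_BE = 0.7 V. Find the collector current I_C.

I_C ≈ 0.81 mA

Thevenize the base divider: V_Th = V_CC·R_2/(R_1+R_2) = 9.6×10/78 = 1.23 V, R_Th = R_1‖R_2 = 8.72 kΩ.
Base-emitter loop: V_Th = I_B·R_Th + V_BE + (β+1)I_B·R_E, so I_B = (1.23 − 0.7) / (8.72 + 101×0.56) = 0.00813 mA.
I_C = β·I_B = 100×0.00813 = 0.813 mA, and I_E = (β+1)I_B = 0.821 mA.
V_CE = V_CC − I_C·R_C − I_E·R_E = 9.6 − 0.813×3.3 − 0.821×0.56 = 6.46 V.
V_CE = 6.46 V > 0.2 V confirms active-region operation.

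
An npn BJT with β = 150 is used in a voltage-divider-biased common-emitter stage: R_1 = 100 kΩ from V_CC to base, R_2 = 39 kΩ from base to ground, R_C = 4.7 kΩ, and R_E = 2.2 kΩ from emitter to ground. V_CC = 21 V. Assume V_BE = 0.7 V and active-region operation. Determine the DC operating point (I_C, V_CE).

Thevenize the base divider: V_Th = V_CC·R_2/(R_1+R_2) = 21×39/139 = 5.89 V, R_Th = R_1‖R_2 = 28.1 kΩ.
Base-emitter loop: V_Th = I_B·R_Th + V_BE + (β+1)I_B·R_E, so I_B = (5.89 − 0.7) / (28.1 + 151×2.2) = 0.0144 mA.
I_C = β·I_B = 150×0.0144 = 2.16 mA, and I_E = (β+1)I_B = 2.18 mA.
V_CE = V_CC − I_C·R_C − I_E·R_E = 21 − 2.16×4.7 − 2.18×2.2 = 6.05 V.
V_CE = 6.05 V > 0.2 V confirms active-region operation.

I_C ≈ 2.2 mA, V_CE ≈ 6.1 V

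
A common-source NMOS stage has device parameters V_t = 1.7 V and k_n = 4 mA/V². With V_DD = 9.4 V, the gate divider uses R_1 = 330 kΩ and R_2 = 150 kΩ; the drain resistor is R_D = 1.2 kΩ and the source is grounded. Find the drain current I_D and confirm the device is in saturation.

I_D ≈ 3.1 mA

V_G = V_DD·R_2/(R_1+R_2) = 9.4×150/480 = 2.94 V. With the source grounded, V_GS = V_G = 2.94 V.
Assume saturation: I_D = (k_n/2)(V_GS − V_t)² = (4/2)×(2.94 − 1.7)² = 2×1.24² = 3.06 mA.
V_DS = V_DD − I_D·R_D = 9.4 − 3.06×1.2 = 5.72 V.
Saturation requires V_DS ≥ V_GS − V_t = 1.24 V; 5.72 ≥ 1.24 ✓.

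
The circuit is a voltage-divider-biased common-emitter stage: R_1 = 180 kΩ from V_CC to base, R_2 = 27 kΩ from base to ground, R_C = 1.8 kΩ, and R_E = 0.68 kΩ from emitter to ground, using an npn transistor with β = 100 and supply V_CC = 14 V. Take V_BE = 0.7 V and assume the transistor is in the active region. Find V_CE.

V_CE ≈ 11 V

Thevenize the base divider: V_Th = V_CC·R_2/(R_1+R_2) = 14×27/207 = 1.83 V, R_Th = R_1‖R_2 = 23.5 kΩ.
Base-emitter loop: V_Th = I_B·R_Th + V_BE + (β+1)I_B·R_E, so I_B = (1.83 − 0.7) / (23.5 + 101×0.68) = 0.0122 mA.
I_C = β·I_B = 100×0.0122 = 1.22 mA, and I_E = (β+1)I_B = 1.23 mA.
V_CE = V_CC − I_C·R_C − I_E·R_E = 14 − 1.22×1.8 − 1.23×0.68 = 11 V.
V_CE = 11 V > 0.2 V confirms active-region operation.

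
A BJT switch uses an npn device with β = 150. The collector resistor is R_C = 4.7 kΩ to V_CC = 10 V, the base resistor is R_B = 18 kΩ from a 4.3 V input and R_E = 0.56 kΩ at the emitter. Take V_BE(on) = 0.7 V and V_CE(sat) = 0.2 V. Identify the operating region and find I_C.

Assume active: I_B = (4.3 − 0.7)/(18 + 151×0.56) = 0.0351 mA, I_C = β·I_B = 5.27 mA.
Then V_CE = 10 − 5.27×4.7 − 5.3×0.56 = -17.7 V < 0.2 V — the active assumption fails.
Re-solve with V_CE = 0.2 V. KCL at the emitter: V_E/R_E = (V_BB−0.7−V_E)/R_B + (V_CC−0.2−V_E)/R_C, giving V_E = 1.11 V.
I_C = (V_CC − 0.2 − V_E)/R_C = (9.8 − 1.11)/4.7 = 1.85 mA.
Check: I_B = (3.6 − 1.11)/18 = 0.138 mA, and β·I_B = 20.7 mA > I_C, confirming saturation.

saturation; I_C ≈ 1.8 mA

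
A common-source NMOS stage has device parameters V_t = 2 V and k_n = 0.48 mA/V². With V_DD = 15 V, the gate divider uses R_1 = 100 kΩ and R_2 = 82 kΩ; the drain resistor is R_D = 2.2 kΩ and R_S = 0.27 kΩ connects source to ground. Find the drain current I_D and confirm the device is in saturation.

V_G = V_DD·R_2/(R_1+R_2) = 15×82/182 = 6.76 V.
Assume saturation: I_D = (k_n/2)(V_GS − V_t)² with V_GS = V_G − I_D·R_S = 6.76 − 0.27·I_D.
Substituting gives 0.0175·I_D² − 1.62·I_D + 5.43 = 0, with roots I_D = 3.49 or 88.9 mA.
The root I_D = 88.9 mA gives V_GS = -17.2 V ≤ V_t, so take I_D = 3.49 mA.
Then V_GS = 5.82 V and V_DS = V_DD − I_D(R_D+R_S) = 15 − 3.49×2.47 = 6.37 V.
Saturation requires V_DS ≥ V_GS − V_t = 3.82 V; 6.37 ≥ 3.82 ✓.

I_D ≈ 3.5 mA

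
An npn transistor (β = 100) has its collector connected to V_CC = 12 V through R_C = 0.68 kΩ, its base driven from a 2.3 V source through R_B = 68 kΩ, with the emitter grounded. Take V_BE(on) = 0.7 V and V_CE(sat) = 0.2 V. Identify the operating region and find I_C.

Assume active. Base-emitter loop: I_B = (V_BB − V_BE)/R_B = (2.3 − 0.7)/68 = 0.0235 mA.
I_C = β·I_B = 100×0.0235 = 2.35 mA.
V_CE = V_CC − I_C·R_C = 12 − 2.35×0.68 = 10.4 V > V_CE(sat), so the active-region assumption holds.

active; I_C ≈ 2.4 mA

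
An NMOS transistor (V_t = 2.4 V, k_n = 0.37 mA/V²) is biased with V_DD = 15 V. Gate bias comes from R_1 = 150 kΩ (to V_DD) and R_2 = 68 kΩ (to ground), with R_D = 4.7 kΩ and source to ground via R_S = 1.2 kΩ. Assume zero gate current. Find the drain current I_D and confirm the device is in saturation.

I_D ≈ 0.51 mA

V_G = V_DD·R_2/(R_1+R_2) = 15×68/218 = 4.68 V.
Assume saturation: I_D = (k_n/2)(V_GS − V_t)² with V_GS = V_G − I_D·R_S = 4.68 − 1.2·I_D.
Substituting gives 0.266·I_D² − 2.01·I_D + 0.961 = 0, with roots I_D = 0.512 or 7.04 mA.
The root I_D = 7.04 mA gives V_GS = -3.77 V ≤ V_t, so take I_D = 0.512 mA.
Then V_GS = 4.06 V and V_DS = V_DD − I_D(R_D+R_S) = 15 − 0.512×5.9 = 12 V.
Saturation requires V_DS ≥ V_GS − V_t = 1.66 V; 12 ≥ 1.66 ✓.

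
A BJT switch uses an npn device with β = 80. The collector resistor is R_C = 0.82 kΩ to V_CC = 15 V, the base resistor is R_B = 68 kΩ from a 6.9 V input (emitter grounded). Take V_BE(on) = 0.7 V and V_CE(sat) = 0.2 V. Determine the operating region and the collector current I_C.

active; I_C ≈ 7.3 mA

Assume active. Base-emitter loop: I_B = (V_BB − V_BE)/R_B = (6.9 − 0.7)/68 = 0.0912 mA.
I_C = β·I_B = 80×0.0912 = 7.29 mA.
V_CE = V_CC − I_C·R_C = 15 − 7.29×0.82 = 9.02 V > V_CE(sat), so the active-region assumption holds.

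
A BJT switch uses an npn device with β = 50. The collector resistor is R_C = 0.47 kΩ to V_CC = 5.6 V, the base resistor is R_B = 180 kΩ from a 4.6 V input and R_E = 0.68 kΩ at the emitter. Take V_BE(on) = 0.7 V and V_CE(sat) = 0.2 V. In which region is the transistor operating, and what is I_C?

Assume active. Base-emitter loop: I_B = (V_BB − V_BE)/(R_B + (β+1)R_E) = (4.6 − 0.7)/(180 + 51×0.68) = 0.0182 mA.
I_C = β·I_B = 50×0.0182 = 0.908 mA.
V_CE = V_CC − I_C·R_C − I_E·R_E = 5.6 − 0.908×0.47 − 0.926×0.68 = 4.54 V > V_CE(sat), so the active-region assumption holds.

active; I_C ≈ 0.91 mA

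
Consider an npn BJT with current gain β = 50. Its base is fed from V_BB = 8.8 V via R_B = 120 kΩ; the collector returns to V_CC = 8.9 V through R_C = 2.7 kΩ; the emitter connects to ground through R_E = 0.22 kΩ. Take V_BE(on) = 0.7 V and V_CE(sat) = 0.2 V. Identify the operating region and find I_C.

saturation; I_C ≈ 3 mA

Assume active: I_B = (8.8 − 0.7)/(120 + 51×0.22) = 0.0617 mA, I_C = β·I_B = 3.09 mA.
Then V_CE = 8.9 − 3.09×2.7 − 3.15×0.22 = -0.126 V < 0.2 V — the active assumption fails.
Re-solve with V_CE = 0.2 V. KCL at the emitter: V_E/R_E = (V_BB−0.7−V_E)/R_B + (V_CC−0.2−V_E)/R_C, giving V_E = 0.668 V.
I_C = (V_CC − 0.2 − V_E)/R_C = (8.7 − 0.668)/2.7 = 2.97 mA.
Check: I_B = (8.1 − 0.668)/120 = 0.0619 mA, and β·I_B = 3.1 mA > I_C, confirming saturation.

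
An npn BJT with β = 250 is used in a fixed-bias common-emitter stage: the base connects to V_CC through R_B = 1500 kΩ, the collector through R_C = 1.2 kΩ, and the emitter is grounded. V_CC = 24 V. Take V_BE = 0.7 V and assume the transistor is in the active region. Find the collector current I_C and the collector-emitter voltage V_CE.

I_C ≈ 3.9 mA, V_CE ≈ 19 V

Base loop: V_CC = I_B·R_B + V_BE, so I_B = (24 − 0.7)/1500 kΩ = 0.0155 mA.
In the active region I_C = β·I_B = 250 × 0.0155 = 3.88 mA.
Collector loop: V_CE = V_CC − I_C·R_C = 24 − 3.88×1.2 = 19.3 V.
Since V_CE = 19.3 V > V_CE(sat) ≈ 0.2 V, the transistor is in the active region as assumed.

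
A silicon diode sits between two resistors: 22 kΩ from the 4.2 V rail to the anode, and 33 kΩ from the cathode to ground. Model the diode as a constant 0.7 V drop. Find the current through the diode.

The two resistors are in series with the diode, so KVL gives 4.2 = I·22 + 0.7 + I·33.
I = (4.2 − 0.7) / (22 + 33) kΩ = 3.5 / 55 = 0.0636 mA.

I ≈ 0.064 mA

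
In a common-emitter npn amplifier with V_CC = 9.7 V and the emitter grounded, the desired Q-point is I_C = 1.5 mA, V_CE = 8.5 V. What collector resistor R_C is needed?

R_C ≈ 0.8 kΩ

Collector loop: V_CC = I_C·R_C + V_CE.
R_C = (V_CC − V_CE)/I_C = (9.7 − 8.5)/1.5 = 0.8 kΩ.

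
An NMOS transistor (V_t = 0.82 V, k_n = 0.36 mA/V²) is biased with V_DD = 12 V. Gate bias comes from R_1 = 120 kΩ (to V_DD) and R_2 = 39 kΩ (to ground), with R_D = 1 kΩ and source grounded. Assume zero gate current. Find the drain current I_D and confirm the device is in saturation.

I_D ≈ 0.81 mA

V_G = V_DD·R_2/(R_1+R_2) = 12×39/159 = 2.94 V. With the source grounded, V_GS = V_G = 2.94 V.
Assume saturation: I_D = (k_n/2)(V_GS − V_t)² = (0.36/2)×(2.94 − 0.82)² = 0.18×2.12² = 0.812 mA.
V_DS = V_DD − I_D·R_D = 12 − 0.812×1 = 11.2 V.
Saturation requires V_DS ≥ V_GS − V_t = 2.12 V; 11.2 ≥ 2.12 ✓.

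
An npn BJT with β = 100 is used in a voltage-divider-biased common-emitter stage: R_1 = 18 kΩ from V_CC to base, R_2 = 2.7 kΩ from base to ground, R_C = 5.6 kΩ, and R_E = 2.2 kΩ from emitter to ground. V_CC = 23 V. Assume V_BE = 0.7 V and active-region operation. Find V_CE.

V_CE ≈ 15 V

Thevenize the base divider: V_Th = V_CC·R_2/(R_1+R_2) = 23×2.7/20.7 = 3 V, R_Th = R_1‖R_2 = 2.35 kΩ.
Base-emitter loop: V_Th = I_B·R_Th + V_BE + (β+1)I_B·R_E, so I_B = (3 − 0.7) / (2.35 + 101×2.2) = 0.0102 mA.
I_C = β·I_B = 100×0.0102 = 1.02 mA, and I_E = (β+1)I_B = 1.03 mA.
V_CE = V_CC − I_C·R_C − I_E·R_E = 23 − 1.02×5.6 − 1.03×2.2 = 15 V.
V_CE = 15 V > 0.2 V confirms active-region operation.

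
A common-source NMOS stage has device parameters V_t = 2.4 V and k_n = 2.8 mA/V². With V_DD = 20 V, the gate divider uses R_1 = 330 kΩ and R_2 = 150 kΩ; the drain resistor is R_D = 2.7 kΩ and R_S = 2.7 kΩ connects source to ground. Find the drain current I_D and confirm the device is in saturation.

V_G = V_DD·R_2/(R_1+R_2) = 20×150/480 = 6.25 V.
Assume saturation: I_D = (k_n/2)(V_GS − V_t)² with V_GS = V_G − I_D·R_S = 6.25 − 2.7·I_D.
Substituting gives 10.2·I_D² − 30.1·I_D + 20.8 = 0, with roots I_D = 1.1 or 1.85 mA.
The root I_D = 1.85 mA gives V_GS = 1.25 V ≤ V_t, so take I_D = 1.1 mA.
Then V_GS = 3.29 V and V_DS = V_DD − I_D(R_D+R_S) = 20 − 1.1×5.4 = 14.1 V.
Saturation requires V_DS ≥ V_GS − V_t = 0.886 V; 14.1 ≥ 0.886 ✓.

I_D ≈ 1.1 mA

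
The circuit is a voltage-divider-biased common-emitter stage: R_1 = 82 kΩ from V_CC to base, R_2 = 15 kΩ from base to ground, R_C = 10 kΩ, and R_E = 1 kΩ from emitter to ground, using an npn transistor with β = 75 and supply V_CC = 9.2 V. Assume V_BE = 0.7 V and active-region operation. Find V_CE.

V_CE ≈ 2.5 V

Thevenize the base divider: V_Th = V_CC·R_2/(R_1+R_2) = 9.2×15/97 = 1.42 V, R_Th = R_1‖R_2 = 12.7 kΩ.
Base-emitter loop: V_Th = I_B·R_Th + V_BE + (β+1)I_B·R_E, so I_B = (1.42 − 0.7) / (12.7 + 76×1) = 0.00815 mA.
I_C = β·I_B = 75×0.00815 = 0.611 mA, and I_E = (β+1)I_B = 0.619 mA.
V_CE = V_CC − I_C·R_C − I_E·R_E = 9.2 − 0.611×10 − 0.619×1 = 2.47 V.
V_CE = 2.47 V > 0.2 V confirms active-region operation.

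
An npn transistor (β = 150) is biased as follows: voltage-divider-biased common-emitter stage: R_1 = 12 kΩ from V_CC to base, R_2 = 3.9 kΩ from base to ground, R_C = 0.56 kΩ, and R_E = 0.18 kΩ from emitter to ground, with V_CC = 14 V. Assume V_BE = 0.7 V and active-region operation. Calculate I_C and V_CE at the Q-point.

Thevenize the base divider: V_Th = V_CC·R_2/(R_1+R_2) = 14×3.9/15.9 = 3.43 V, R_Th = R_1‖R_2 = 2.94 kΩ.
Base-emitter loop: V_Th = I_B·R_Th + V_BE + (β+1)I_B·R_E, so I_B = (3.43 − 0.7) / (2.94 + 151×0.18) = 0.0908 mA.
I_C = β·I_B = 150×0.0908 = 13.6 mA, and I_E = (β+1)I_B = 13.7 mA.
V_CE = V_CC − I_C·R_C − I_E·R_E = 14 − 13.6×0.56 − 13.7×0.18 = 3.91 V.
V_CE = 3.91 V > 0.2 V confirms active-region operation.

I_C ≈ 14 mA, V_CE ≈ 3.9 V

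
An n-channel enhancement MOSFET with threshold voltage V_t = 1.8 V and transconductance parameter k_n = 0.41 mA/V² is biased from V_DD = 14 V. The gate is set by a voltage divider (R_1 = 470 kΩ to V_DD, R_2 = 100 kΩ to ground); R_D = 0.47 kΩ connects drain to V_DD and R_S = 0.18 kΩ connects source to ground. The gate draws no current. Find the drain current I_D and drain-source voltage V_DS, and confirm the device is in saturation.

V_G = V_DD·R_2/(R_1+R_2) = 14×100/570 = 2.46 V.
Assume saturation: I_D = (k_n/2)(V_GS − V_t)² with V_GS = V_G − I_D·R_S = 2.46 − 0.18·I_D.
Substituting gives 0.00664·I_D² − 1.05·I_D + 0.0883 = 0, with roots I_D = 0.0842 or 158 mA.
The root I_D = 158 mA gives V_GS = -25.9 V ≤ V_t, so take I_D = 0.0842 mA.
Then V_GS = 2.44 V and V_DS = V_DD − I_D(R_D+R_S) = 14 − 0.0842×0.65 = 13.9 V.
Saturation requires V_DS ≥ V_GS − V_t = 0.641 V; 13.9 ≥ 0.641 ✓.

I_D ≈ 0.084 mA, V_DS ≈ 14 V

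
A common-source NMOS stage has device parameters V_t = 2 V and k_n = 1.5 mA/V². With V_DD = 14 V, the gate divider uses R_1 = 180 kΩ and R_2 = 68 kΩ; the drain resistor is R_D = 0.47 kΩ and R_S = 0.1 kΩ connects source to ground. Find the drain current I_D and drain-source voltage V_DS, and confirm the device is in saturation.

I_D ≈ 2 mA, V_DS ≈ 13 V

V_G = V_DD·R_2/(R_1+R_2) = 14×68/248 = 3.84 V.
Assume saturation: I_D = (k_n/2)(V_GS − V_t)² with V_GS = V_G − I_D·R_S = 3.84 − 0.1·I_D.
Substituting gives 0.0075·I_D² − 1.28·I_D + 2.54 = 0, with roots I_D = 2.01 or 168 mA.
The root I_D = 168 mA gives V_GS = -13 V ≤ V_t, so take I_D = 2.01 mA.
Then V_GS = 3.64 V and V_DS = V_DD − I_D(R_D+R_S) = 14 − 2.01×0.57 = 12.9 V.
Saturation requires V_DS ≥ V_GS − V_t = 1.64 V; 12.9 ≥ 1.64 ✓.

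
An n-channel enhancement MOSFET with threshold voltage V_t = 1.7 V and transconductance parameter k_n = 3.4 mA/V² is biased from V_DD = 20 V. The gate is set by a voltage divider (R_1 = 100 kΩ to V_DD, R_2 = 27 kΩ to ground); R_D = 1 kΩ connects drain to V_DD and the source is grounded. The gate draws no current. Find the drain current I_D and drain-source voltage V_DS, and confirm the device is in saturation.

V_G = V_DD·R_2/(R_1+R_2) = 20×27/127 = 4.25 V. With the source grounded, V_GS = V_G = 4.25 V.
Assume saturation: I_D = (k_n/2)(V_GS − V_t)² = (3.4/2)×(4.25 − 1.7)² = 1.7×2.55² = 11.1 mA.
V_DS = V_DD − I_D·R_D = 20 − 11.1×1 = 8.93 V.
Saturation requires V_DS ≥ V_GS − V_t = 2.55 V; 8.93 ≥ 2.55 ✓.

I_D ≈ 11 mA, V_DS ≈ 8.9 V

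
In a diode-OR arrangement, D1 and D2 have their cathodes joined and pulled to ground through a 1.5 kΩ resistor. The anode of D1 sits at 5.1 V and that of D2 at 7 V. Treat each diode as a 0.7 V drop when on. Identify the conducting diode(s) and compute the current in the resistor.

Only D2 conducts; I_R ≈ 4.2 mA

Assume both conduct. Then node N would need to be at both 5.1−0.7 = 4.4 V and 7−0.7 = 6.3 V, which is impossible.
Assume only D2 conducts: V_N = 7 − 0.7 = 6.3 V, so I_R = 6.3/1.5 = 4.2 mA.
Check D1: its anode-to-cathode voltage is 5.1 − 6.3 = -1.2 V < 0.7 V, so it is off. The assumption is consistent.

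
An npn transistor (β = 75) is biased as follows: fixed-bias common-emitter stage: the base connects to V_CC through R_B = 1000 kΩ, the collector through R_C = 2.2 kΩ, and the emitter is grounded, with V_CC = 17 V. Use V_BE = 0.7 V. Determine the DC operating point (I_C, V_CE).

Base loop: V_CC = I_B·R_B + V_BE, so I_B = (17 − 0.7)/1000 kΩ = 0.0163 mA.
In the active region I_C = β·I_B = 75 × 0.0163 = 1.22 mA.
Collector loop: V_CE = V_CC − I_C·R_C = 17 − 1.22×2.2 = 14.3 V.
Since V_CE = 14.3 V > V_CE(sat) ≈ 0.2 V, the transistor is in the active region as assumed.

I_C ≈ 1.2 mA, V_CE ≈ 14 V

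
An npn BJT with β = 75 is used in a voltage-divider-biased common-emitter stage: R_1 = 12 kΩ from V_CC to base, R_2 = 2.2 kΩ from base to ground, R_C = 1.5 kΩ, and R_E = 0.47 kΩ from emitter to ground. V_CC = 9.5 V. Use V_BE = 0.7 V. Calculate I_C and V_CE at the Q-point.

I_C ≈ 1.5 mA, V_CE ≈ 6.5 V

Thevenize the base divider: V_Th = V_CC·R_2/(R_1+R_2) = 9.5×2.2/14.2 = 1.47 V, R_Th = R_1‖R_2 = 1.86 kΩ.
Base-emitter loop: V_Th = I_B·R_Th + V_BE + (β+1)I_B·R_E, so I_B = (1.47 − 0.7) / (1.86 + 76×0.47) = 0.0205 mA.
I_C = β·I_B = 75×0.0205 = 1.54 mA, and I_E = (β+1)I_B = 1.56 mA.
V_CE = V_CC − I_C·R_C − I_E·R_E = 9.5 − 1.54×1.5 − 1.56×0.47 = 6.46 V.
V_CE = 6.46 V > 0.2 V confirms active-region operation.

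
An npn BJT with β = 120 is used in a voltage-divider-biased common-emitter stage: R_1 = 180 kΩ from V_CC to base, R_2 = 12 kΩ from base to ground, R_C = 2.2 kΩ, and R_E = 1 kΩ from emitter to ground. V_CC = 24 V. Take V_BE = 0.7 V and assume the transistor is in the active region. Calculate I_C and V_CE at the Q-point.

I_C ≈ 0.73 mA, V_CE ≈ 22 V

Thevenize the base divider: V_Th = V_CC·R_2/(R_1+R_2) = 24×12/192 = 1.5 V, R_Th = R_1‖R_2 = 11.2 kΩ.
Base-emitter loop: V_Th = I_B·R_Th + V_BE + (β+1)I_B·R_E, so I_B = (1.5 − 0.7) / (11.2 + 121×1) = 0.00605 mA.
I_C = β·I_B = 120×0.00605 = 0.726 mA, and I_E = (β+1)I_B = 0.732 mA.
V_CE = V_CC − I_C·R_C − I_E·R_E = 24 − 0.726×2.2 − 0.732×1 = 21.7 V.
V_CE = 21.7 V > 0.2 V confirms active-region operation.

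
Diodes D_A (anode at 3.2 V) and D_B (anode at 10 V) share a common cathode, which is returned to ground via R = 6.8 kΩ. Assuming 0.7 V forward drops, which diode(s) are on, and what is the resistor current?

Only D_B conducts; I_R ≈ 1.4 mA

Assume both conduct. Then node N would need to be at both 3.2−0.7 = 2.5 V and 10−0.7 = 9.3 V, which is impossible.
Assume only D_B conducts: V_N = 10 − 0.7 = 9.3 V, so I_R = 9.3/6.8 = 1.37 mA.
Check D_A: its anode-to-cathode voltage is 3.2 − 9.3 = -6.1 V < 0.7 V, so it is off. The assumption is consistent.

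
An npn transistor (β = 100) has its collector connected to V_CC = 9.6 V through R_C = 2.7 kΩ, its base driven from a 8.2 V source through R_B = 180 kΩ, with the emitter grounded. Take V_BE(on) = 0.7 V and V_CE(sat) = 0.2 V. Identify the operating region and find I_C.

Assume active: I_B = (8.2 − 0.7)/180 = 0.0417 mA, giving I_C = β·I_B = 4.17 mA.
But then V_CE = 9.6 − 4.17×2.7 = -1.65 V < V_CE(sat) = 0.2 V — impossible in the active region.
So the transistor is saturated. With V_CE = 0.2 V, I_C = (V_CC − 0.2)/R_C = 9.4/2.7 = 3.48 mA.
Check: β·I_B = 4.17 mA > I_C = 3.48 mA, confirming saturation.

saturation; I_C ≈ 3.5 mA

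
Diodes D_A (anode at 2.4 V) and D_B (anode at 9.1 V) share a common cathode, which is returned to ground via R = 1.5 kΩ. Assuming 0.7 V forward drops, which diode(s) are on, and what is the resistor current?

Only D_B conducts; I_R ≈ 5.6 mA

Assume both conduct. Then node N would need to be at both 2.4−0.7 = 1.7 V and 9.1−0.7 = 8.4 V, which is impossible.
Assume only D_B conducts: V_N = 9.1 − 0.7 = 8.4 V, so I_R = 8.4/1.5 = 5.6 mA.
Check D_A: its anode-to-cathode voltage is 2.4 − 8.4 = -6 V < 0.7 V, so it is off. The assumption is consistent.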